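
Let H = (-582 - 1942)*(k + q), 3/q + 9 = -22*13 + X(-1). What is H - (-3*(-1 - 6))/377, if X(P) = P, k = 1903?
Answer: -133998180349/27898 ≈ -4.8031e+6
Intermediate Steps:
q = -3/296 (q = 3/(-9 + (-22*13 - 1)) = 3/(-9 + (-286 - 1)) = 3/(-9 - 287) = 3/(-296) = 3*(-1/296) = -3/296 ≈ -0.010135)
H = -355432835/74 (H = (-582 - 1942)*(1903 - 3/296) = -2524*563285/296 = -355432835/74 ≈ -4.8031e+6)
H - (-3*(-1 - 6))/377 = -355432835/74 - (-3*(-1 - 6))/377 = -355432835/74 - (-3*(-7))/377 = -355432835/74 - 21/377 = -133998180349/27898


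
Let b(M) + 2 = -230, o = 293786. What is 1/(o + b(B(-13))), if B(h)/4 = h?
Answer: 1/293554 ≈ 3.4065e-6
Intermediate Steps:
B(h) = 4*h
b(M) = -232 (b(M) = -2 - 230 = -232)
1/(o + b(B(-13))) = 1/(293786 - 232) = 1/293554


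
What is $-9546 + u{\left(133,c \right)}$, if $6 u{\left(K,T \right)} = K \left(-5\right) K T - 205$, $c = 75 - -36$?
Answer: $- \frac{4937438}{3} \approx -1.6458 \cdot 10^{6}$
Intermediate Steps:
$c = 111$ ($c = 75 + 36 = 111$)
$u{\left(K,T \right)} = - \frac{205}{6} - \frac{5 T K^{2}}{6}$ ($u{\left(K,T \right)} = \frac{K \left(-5\right) K T - 205}{6} = \frac{- 5 K K T - 205}{6} = \frac{- 5 K^{2} T - 205}{6} = \frac{- 5 T K^{2} - 205}{6} = \frac{-205 - 5 T K^{2}}{6} = - \frac{205}{6} - \frac{5 T K^{2}}{6}$)
$-9546 + u{\left(133,c \right)} = -9546 - \left(\frac{205}{6} + \frac{185 \cdot 133^{2}}{2}\right) = -9546 - \left(\frac{205}{6} + \frac{185}{2} \cdot 17689\right) = -9546 - \frac{4908800}{3} = - \frac{4937438}{3}$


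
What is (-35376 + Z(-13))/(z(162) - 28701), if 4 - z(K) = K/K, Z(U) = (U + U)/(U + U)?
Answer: 35375/28698 ≈ 1.2327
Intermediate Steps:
Z(U) = 1 (Z(U) = (2*U)/((2*U)) = (2*U)*(1/(2*U)) = 1)
z(K) = 3 (z(K) = 4 - K/K = 4 - 1*1 = 4 - 1 = 3)
(-35376 + Z(-13))/(z(162) - 28701) = (-35376 + 1)/(3 - 28701) = -35375/(-28698) = -35375*(-1/28698) = 35375/28698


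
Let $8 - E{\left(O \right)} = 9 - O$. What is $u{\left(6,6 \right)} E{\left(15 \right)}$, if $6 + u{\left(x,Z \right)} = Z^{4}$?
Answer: $18060$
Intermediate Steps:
$u{\left(x,Z \right)} = -6 + Z^{4}$
$E{\left(O \right)} = -1 + O$ ($E{\left(O \right)} = 8 - \left(9 - O\right) = 8 + \left(-9 + O\right) = -1 + O$)
$u{\left(6,6 \right)} E{\left(15 \right)} = \left(-6 + 6^{4}\right) \left(-1 + 15\right) = \left(-6 + 1296\right) 14 = 1290 \cdot 14 = 18060$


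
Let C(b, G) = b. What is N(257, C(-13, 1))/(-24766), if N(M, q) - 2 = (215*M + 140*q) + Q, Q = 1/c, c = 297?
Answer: -7935395/3677751 ≈ -2.1577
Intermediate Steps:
Q = 1/297 ≈ 0.0033670
N(M, q) = 595/297 + 140*q + 215*M (N(M, q) = 2 + ((215*M + 140*q) + 1/297) = 2 + ((140*q + 215*M) + 1/297) = 2 + (1/297 + 140*q + 215*M) = 595/297 + 140*q + 215*M)
N(257, C(-13, 1))/(-24766) = (595/297 + 140*(-13) + 215*257)/(-24766) = (595/297 - 1820 + 55255)*(-1/24766) = (15870790/297)*(-1/24766) = -7935395/3677751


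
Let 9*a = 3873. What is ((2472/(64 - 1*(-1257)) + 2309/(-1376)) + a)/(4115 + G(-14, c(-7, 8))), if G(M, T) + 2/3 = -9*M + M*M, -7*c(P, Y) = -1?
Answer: 2347699385/24191716064 ≈ 0.097046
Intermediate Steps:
c(P, Y) = 1/7 (c(P, Y) = -1/7*(-1) = 1/7)
a = 1291/3 (a = (1/9)*3873 = 1291/3 ≈ 430.33)
G(M, T) = -2/3 + M**2 - 9*M (G(M, T) = -2/3 + (-9*M + M*M) = -2/3 + (-9*M + M**2) = -2/3 + (M**2 - 9*M) = -2/3 + M**2 - 9*M)
((2472/(64 - 1*(-1257)) + 2309/(-1376)) + a)/(4115 + G(-14, c(-7, 8))) = ((2472/(64 - 1*(-1257)) + 2309/(-1376)) + 1291/3)/(4115 + (-2/3 + (-14)**2 - 9*(-14))) = ((2472/(64 + 1257) + 2309*(-1/1376)) + 1291/3)/(4115 + (-2/3 + 196 + 126)) = ((2472/1321 - 2309/1376) + 1291/3)/(4115 + 964/3) = ((2472*(1/1321) - 2309/1376) + 1291/3)/(13309/3) = ((2472/1321 - 2309/1376) + 1291/3)*(3/13309) = (351283/1817696 + 1291/3)*(3/13309) = (2347699385/5453088)*(3/13309) = 2347699385/24191716064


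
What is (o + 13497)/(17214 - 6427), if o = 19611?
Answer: 33108/10787 ≈ 3.0692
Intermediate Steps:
(o + 13497)/(17214 - 6427) = (19611 + 13497)/(17214 - 6427) = 33108/10787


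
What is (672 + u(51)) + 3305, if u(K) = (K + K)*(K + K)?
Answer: 14381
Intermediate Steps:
u(K) = 4*K² (u(K) = (2*K)*(2*K) = 4*K²)
(672 + u(51)) + 3305 = (672 + 4*51²) + 3305 = (672 + 4*2601) + 3305 = (672 + 10404) + 3305 = 11076 + 3305 = 14381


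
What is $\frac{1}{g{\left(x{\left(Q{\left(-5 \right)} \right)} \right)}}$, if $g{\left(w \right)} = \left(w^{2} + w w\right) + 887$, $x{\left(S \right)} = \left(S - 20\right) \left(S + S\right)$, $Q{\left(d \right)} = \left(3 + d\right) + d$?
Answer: $\frac{1}{286655} \approx 3.4885 \cdot 10^{-6}$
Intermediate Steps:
$Q{\left(d \right)} = 3 + 2 d$
$x{\left(S \right)} = 2 S \left(-20 + S\right)$ ($x{\left(S \right)} = \left(-20 + S\right) 2 S = 2 S \left(-20 + S\right)$)
$g{\left(w \right)} = 887 + 2 w^{2}$ ($g{\left(w \right)} = \left(w^{2} + w^{2}\right) + 887 = 2 w^{2} + 887 = 887 + 2 w^{2}$)
$\frac{1}{g{\left(x{\left(Q{\left(-5 \right)} \right)} \right)}} = \frac{1}{887 + 2 \left(2 \left(3 + 2 \left(-5\right)\right) \left(-20 + \left(3 + 2 \left(-5\right)\right)\right)\right)^{2}} = \frac{1}{887 + 2 \left(2 \left(3 - 10\right) \left(-20 + \left(3 - 10\right)\right)\right)^{2}} = \frac{1}{887 + 2 \left(2 \left(-7\right) \left(-20 - 7\right)\right)^{2}} = \frac{1}{887 + 2 \left(2 \left(-7\right) \left(-27\right)\right)^{2}} = \frac{1}{887 + 2 \cdot 378^{2}} = \frac{1}{887 + 2 \cdot 142884} = \frac{1}{887 + 285768} = \frac{1}{286655}$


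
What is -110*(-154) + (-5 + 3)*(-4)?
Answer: 16948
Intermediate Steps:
-110*(-154) + (-5 + 3)*(-4) = 16940 - 2*(-4) = 16940 + 8 = 16948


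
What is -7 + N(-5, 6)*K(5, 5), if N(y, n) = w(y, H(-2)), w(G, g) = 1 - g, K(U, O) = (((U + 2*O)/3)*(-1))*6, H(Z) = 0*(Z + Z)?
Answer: -37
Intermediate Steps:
H(Z) = 0 (H(Z) = 0*(2*Z) = 0)
K(U, O) = -4*O - 2*U (K(U, O) = (((U + 2*O)*(1/3))*(-1))*6 = ((U/3 + 2*O/3)*(-1))*6 = (-2*O/3 - U/3)*6 = -4*O - 2*U)
N(y, n) = 1 (N(y, n) = 1 - 1*0 = 1 + 0 = 1)
-7 + N(-5, 6)*K(5, 5) = -7 + 1*(-4*5 - 2*5) = -7 + 1*(-20 - 10) = -7 + 1*(-30) = -7 - 30 = -37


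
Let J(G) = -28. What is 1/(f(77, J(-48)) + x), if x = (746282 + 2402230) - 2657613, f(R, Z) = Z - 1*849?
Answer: 1/490022 ≈ 2.0407e-6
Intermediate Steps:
f(R, Z) = -849 + Z (f(R, Z) = Z - 849 = -849 + Z)
x = 490899 (x = 3148512 - 2657613 = 490899)
1/(f(77, J(-48)) + x) = 1/((-849 - 28) + 490899) = 1/(-877 + 490899) = 1/490022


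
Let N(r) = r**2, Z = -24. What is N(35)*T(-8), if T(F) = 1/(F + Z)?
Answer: -1225/32 ≈ -38.281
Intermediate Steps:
T(F) = 1/(-24 + F) (T(F) = 1/(F - 24) = 1/(-24 + F))
N(35)*T(-8) = 35**2/(-24 - 8) = 1225/(-32) = 1225*(-1/32) = -1225/32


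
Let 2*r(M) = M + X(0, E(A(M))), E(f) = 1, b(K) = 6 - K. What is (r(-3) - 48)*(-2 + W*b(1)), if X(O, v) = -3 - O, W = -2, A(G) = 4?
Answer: 612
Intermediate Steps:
r(M) = -3/2 + M/2 (r(M) = (M + (-3 - 1*0))/2 = (M + (-3 + 0))/2 = (M - 3)/2 = (-3 + M)/2 = -3/2 + M/2)
(r(-3) - 48)*(-2 + W*b(1)) = ((-3/2 + (1/2)*(-3)) - 48)*(-2 - 2*(6 - 1*1)) = ((-3/2 - 3/2) - 48)*(-2 - 2*(6 - 1)) = (-3 - 48)*(-2 - 2*5) = -51*(-2 - 10) = -51*(-12) = 612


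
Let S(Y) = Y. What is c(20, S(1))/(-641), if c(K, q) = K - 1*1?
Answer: -19/641 ≈ -0.029641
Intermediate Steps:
c(K, q) = -1 + K (c(K, q) = K - 1 = -1 + K)
c(20, S(1))/(-641) = (-1 + 20)/(-641) = 19*(-1/641) = -19/641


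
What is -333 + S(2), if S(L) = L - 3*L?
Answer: -337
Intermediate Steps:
S(L) = -2*L
-333 + S(2) = -333 - 2*2 = -333 - 4 = -337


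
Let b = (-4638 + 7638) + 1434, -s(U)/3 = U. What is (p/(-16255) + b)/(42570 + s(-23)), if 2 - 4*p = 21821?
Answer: 96106833/924129260 ≈ 0.10400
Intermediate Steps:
p = -21819/4 (p = ½ - ¼*21821 = ½ - 21821/4 = -21819/4 ≈ -5454.8)
s(U) = -3*U
b = 4434 (b = 3000 + 1434 = 4434)
(p/(-16255) + b)/(42570 + s(-23)) = (-21819/4/(-16255) + 4434)/(42570 - 3*(-23)) = (-21819/4*(-1/16255) + 4434)/(42570 + 69) = (21819/65020 + 4434)/42639 = (288320499/65020)*(1/42639) = 96106833/924129260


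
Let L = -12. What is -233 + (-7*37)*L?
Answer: 2875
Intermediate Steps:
-233 + (-7*37)*L = -233 - 7*37*(-12) = -233 - 259*(-12) = -233 + 3108 = 2875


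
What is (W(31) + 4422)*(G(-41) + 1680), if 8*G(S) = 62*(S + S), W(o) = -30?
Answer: 4587444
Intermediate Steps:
G(S) = 31*S/2 (G(S) = (62*(S + S))/8 = (62*(2*S))/8 = (124*S)/8 = 31*S/2)
(W(31) + 4422)*(G(-41) + 1680) = (-30 + 4422)*((31/2)*(-41) + 1680) = 4392*(-1271/2 + 1680) = 4392*(2089/2) = 4587444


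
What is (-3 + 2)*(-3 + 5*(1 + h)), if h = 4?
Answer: -22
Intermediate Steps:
(-3 + 2)*(-3 + 5*(1 + h)) = (-3 + 2)*(-3 + 5*(1 + 4)) = -(-3 + 5*5) = -(-3 + 25) = -1*22 = -22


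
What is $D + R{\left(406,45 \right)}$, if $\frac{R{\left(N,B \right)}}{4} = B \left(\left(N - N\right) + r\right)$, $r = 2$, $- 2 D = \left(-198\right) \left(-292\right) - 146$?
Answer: $-28475$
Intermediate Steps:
$D = -28835$ ($D = - \frac{\left(-198\right) \left(-292\right) - 146}{2} = - \frac{57816 - 146}{2} = \left(- \frac{1}{2}\right) 57670 = -28835$)
$R{\left(N,B \right)} = 8 B$ ($R{\left(N,B \right)} = 4 B \left(\left(N - N\right) + 2\right) = 4 B \left(0 + 2\right) = 4 B 2 = 4 \cdot 2 B = 8 B$)
$D + R{\left(406,45 \right)} = -28835 + 8 \cdot 45 = -28835 + 360 = -28475$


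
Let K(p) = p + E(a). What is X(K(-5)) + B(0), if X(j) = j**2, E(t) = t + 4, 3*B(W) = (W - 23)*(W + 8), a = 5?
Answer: -136/3 ≈ -45.333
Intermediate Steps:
B(W) = (-23 + W)*(8 + W)/3 (B(W) = ((W - 23)*(W + 8))/3 = ((-23 + W)*(8 + W))/3 = (-23 + W)*(8 + W)/3)
E(t) = 4 + t
K(p) = 9 + p (K(p) = p + (4 + 5) = p + 9 = 9 + p)
X(K(-5)) + B(0) = (9 - 5)**2 + (-184/3 - 5*0 + (1/3)*0**2) = 4**2 + (-184/3 + 0 + (1/3)*0) = 16 + (-184/3 + 0 + 0) = 16 - 184/3 = -136/3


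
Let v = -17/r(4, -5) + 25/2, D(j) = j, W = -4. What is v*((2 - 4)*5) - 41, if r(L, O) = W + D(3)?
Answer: -336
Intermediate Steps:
r(L, O) = -1 (r(L, O) = -4 + 3 = -1)
v = 59/2 (v = -17/(-1) + 25/2 = -17*(-1) + 25*(½) = 17 + 25/2 = 59/2 ≈ 29.500)
v*((2 - 4)*5) - 41 = 59*((2 - 4)*5)/2 - 41 = 59*(-2*5)/2 - 41 = (59/2)*(-10) - 41 = -295 - 41 = -336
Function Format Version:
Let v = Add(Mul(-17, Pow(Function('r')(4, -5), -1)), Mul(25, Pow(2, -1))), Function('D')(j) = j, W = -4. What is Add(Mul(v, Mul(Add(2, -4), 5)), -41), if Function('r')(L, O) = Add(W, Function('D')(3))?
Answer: -336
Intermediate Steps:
Function('r')(L, O) = -1 (Function('r')(L, O) = Add(-4, 3) = -1)
v = Rational(59, 2) (v = Add(Mul(-17, Pow(-1, -1)), Mul(25, Pow(2, -1))) = Add(Mul(-17, -1), Mul(25, Rational(1, 2))) = Add(17, Rational(25, 2)) = Rational(59, 2) ≈ 29.500)
Add(Mul(v, Mul(Add(2, -4), 5)), -41) = Add(Mul(Rational(59, 2), Mul(Add(2, -4), 5)), -41) = Add(Mul(Rational(59, 2), Mul(-2, 5)), -41) = Add(Mul(Rational(59, 2), -10), -41) = Add(-295, -41) = -336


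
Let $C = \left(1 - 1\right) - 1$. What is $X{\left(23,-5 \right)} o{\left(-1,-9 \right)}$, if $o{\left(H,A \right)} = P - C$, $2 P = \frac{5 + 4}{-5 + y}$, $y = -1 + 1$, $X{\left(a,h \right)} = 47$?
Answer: $\frac{47}{10} \approx 4.7$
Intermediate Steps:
$y = 0$
$C = -1$ ($C = 0 - 1 = -1$)
$P = - \frac{9}{10}$ ($P = \frac{\left(5 + 4\right) \frac{1}{-5 + 0}}{2} = \frac{9 \frac{1}{-5}}{2} = \frac{9 \left(- \frac{1}{5}\right)}{2} = \frac{1}{2} \left(- \frac{9}{5}\right) = - \frac{9}{10} \approx -0.9$)
$o{\left(H,A \right)} = \frac{1}{10}$ ($o{\left(H,A \right)} = - \frac{9}{10} - -1 = - \frac{9}{10} + 1 = \frac{1}{10}$)
$X{\left(23,-5 \right)} o{\left(-1,-9 \right)} = 47 \cdot \frac{1}{10} = \frac{47}{10}$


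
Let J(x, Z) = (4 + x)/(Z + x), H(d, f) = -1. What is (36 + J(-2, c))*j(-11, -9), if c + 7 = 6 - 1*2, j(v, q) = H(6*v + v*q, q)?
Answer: -178/5 ≈ -35.600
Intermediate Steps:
j(v, q) = -1
c = -3 (c = -7 + (6 - 1*2) = -7 + (6 - 2) = -7 + 4 = -3)
J(x, Z) = (4 + x)/(Z + x)
(36 + J(-2, c))*j(-11, -9) = (36 + (4 - 2)/(-3 - 2))*(-1) = (36 + 2/(-5))*(-1) = (36 - 1/5*2)*(-1) = (36 - 2/5)*(-1) = (178/5)*(-1) = -178/5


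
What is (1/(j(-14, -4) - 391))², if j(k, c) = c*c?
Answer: 1/140625 ≈ 7.1111e-6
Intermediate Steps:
j(k, c) = c²
(1/(j(-14, -4) - 391))² = (1/((-4)² - 391))² = (1/(16 - 391))² = (1/(-375))² = (-1/375)² = 1/140625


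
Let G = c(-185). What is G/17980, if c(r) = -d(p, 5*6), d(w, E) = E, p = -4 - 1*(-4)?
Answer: -3/1798 ≈ -0.0016685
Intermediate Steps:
p = 0 (p = -4 + 4 = 0)
c(r) = -30 (c(r) = -5*6 = -1*30 = -30)
G = -30
G/17980 = -30/17980 = -30*1/17980 = -3/1798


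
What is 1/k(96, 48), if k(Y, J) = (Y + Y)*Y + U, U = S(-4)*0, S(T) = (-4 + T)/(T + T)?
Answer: 1/18432 ≈ 5.4253e-5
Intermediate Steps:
S(T) = (-4 + T)/(2*T) (S(T) = (-4 + T)/((2*T)) = (-4 + T)*(1/(2*T)) = (-4 + T)/(2*T))
U = 0 (U = ((½)*(-4 - 4)/(-4))*0 = ((½)*(-¼)*(-8))*0 = 1*0 = 0)
k(Y, J) = 2*Y² (k(Y, J) = (Y + Y)*Y + 0 = (2*Y)*Y + 0 = 2*Y² + 0 = 2*Y²)
1/k(96, 48) = 1/(2*96²) = 1/(2*9216) = 1/18432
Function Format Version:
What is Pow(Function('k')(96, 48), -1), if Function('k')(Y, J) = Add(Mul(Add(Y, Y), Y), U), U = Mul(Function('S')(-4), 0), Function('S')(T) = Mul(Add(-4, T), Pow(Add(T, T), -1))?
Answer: Rational(1, 18432) ≈ 5.4253e-5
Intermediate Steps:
Function('S')(T) = Mul(Rational(1, 2), Pow(T, -1), Add(-4, T)) (Function('S')(T) = Mul(Add(-4, T), Pow(Mul(2, T), -1)) = Mul(Add(-4, T), Mul(Rational(1, 2), Pow(T, -1))) = Mul(Rational(1, 2), Pow(T, -1), Add(-4, T)))
U = 0 (U = Mul(Mul(Rational(1, 2), Pow(-4, -1), Add(-4, -4)), 0) = Mul(Mul(Rational(1, 2), Rational(-1, 4), -8), 0) = Mul(1, 0) = 0)
Function('k')(Y, J) = Mul(2, Pow(Y, 2)) (Function('k')(Y, J) = Add(Mul(Add(Y, Y), Y), 0) = Add(Mul(Mul(2, Y), Y), 0) = Add(Mul(2, Pow(Y, 2)), 0) = Mul(2, Pow(Y, 2)))
Pow(Function('k')(96, 48), -1) = Pow(Mul(2, Pow(96, 2)), -1) = Pow(Mul(2, 9216), -1) = Pow(18432, -1) = Rational(1, 18432)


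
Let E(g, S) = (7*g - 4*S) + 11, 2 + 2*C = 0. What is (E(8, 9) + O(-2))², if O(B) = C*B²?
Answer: 729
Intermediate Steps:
C = -1 (C = -1 + (½)*0 = -1 + 0 = -1)
E(g, S) = 11 - 4*S + 7*g (E(g, S) = (-4*S + 7*g) + 11 = 11 - 4*S + 7*g)
O(B) = -B²
(E(8, 9) + O(-2))² = ((11 - 4*9 + 7*8) - 1*(-2)²)² = ((11 - 36 + 56) - 1*4)² = (31 - 4)² = 27² = 729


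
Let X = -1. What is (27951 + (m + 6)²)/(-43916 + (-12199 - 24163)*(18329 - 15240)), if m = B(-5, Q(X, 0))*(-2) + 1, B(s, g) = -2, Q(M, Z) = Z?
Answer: -14036/56183067 ≈ -0.00024983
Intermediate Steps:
m = 5 (m = -2*(-2) + 1 = 4 + 1 = 5)
(27951 + (m + 6)²)/(-43916 + (-12199 - 24163)*(18329 - 15240)) = (27951 + (5 + 6)²)/(-43916 + (-12199 - 24163)*(18329 - 15240)) = (27951 + 11²)/(-43916 - 36362*3089) = (27951 + 121)/(-43916 - 112322218) = 28072/(-112366134) = 28072*(-1/112366134) = -14036/56183067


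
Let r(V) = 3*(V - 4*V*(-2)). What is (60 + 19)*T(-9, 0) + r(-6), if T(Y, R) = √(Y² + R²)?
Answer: 549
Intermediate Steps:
T(Y, R) = √(R² + Y²)
r(V) = 27*V (r(V) = 3*(V + 8*V) = 3*(9*V) = 27*V)
(60 + 19)*T(-9, 0) + r(-6) = (60 + 19)*√(0² + (-9)²) + 27*(-6) = 79*√(0 + 81) - 162 = 79*√81 - 162 = 79*9 - 162 = 711 - 162 = 549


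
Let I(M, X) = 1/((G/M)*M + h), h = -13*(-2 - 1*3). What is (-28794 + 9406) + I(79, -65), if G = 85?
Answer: -2908199/150 ≈ -19388.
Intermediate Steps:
h = 65 (h = -13*(-2 - 3) = -13*(-5) = 65)
I(M, X) = 1/150 (I(M, X) = 1/((85/M)*M + 65) = 1/(85 + 65) = 1/150)
(-28794 + 9406) + I(79, -65) = (-28794 + 9406) + 1/150 = -19388 + 1/150 = -2908199/150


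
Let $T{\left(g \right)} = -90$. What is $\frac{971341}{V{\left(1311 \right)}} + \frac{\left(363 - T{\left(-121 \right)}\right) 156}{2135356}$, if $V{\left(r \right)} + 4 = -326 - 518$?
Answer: $- \frac{518524726483}{452695472} \approx -1145.4$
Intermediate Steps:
$V{\left(r \right)} = -848$ ($V{\left(r \right)} = -4 - 844 = -848$)
$\frac{971341}{V{\left(1311 \right)}} + \frac{\left(363 - T{\left(-121 \right)}\right) 156}{2135356} = \frac{971341}{-848} + \frac{\left(363 - -90\right) 156}{2135356} = 971341 \left(- \frac{1}{848}\right) + \left(363 + 90\right) 156 \cdot \frac{1}{2135356} = - \frac{971341}{848} + 453 \cdot 156 \cdot \frac{1}{2135356} = - \frac{971341}{848} + 70668 \cdot \frac{1}{2135356} = - \frac{971341}{848} + \frac{17667}{533839} = - \frac{518524726483}{452695472}$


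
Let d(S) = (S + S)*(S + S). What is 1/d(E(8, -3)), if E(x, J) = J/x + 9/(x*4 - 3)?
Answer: 13456/225 ≈ 59.804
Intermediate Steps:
E(x, J) = 9/(-3 + 4*x) + J/x (E(x, J) = J/x + 9/(4*x - 3) = J/x + 9/(-3 + 4*x) = 9/(-3 + 4*x) + J/x)
d(S) = 4*S² (d(S) = (2*S)*(2*S) = 4*S²)
1/d(E(8, -3)) = 1/(4*((-3*(-3) + 9*8 + 4*(-3)*8)/(8*(-3 + 4*8)))²) = 1/(4*((9 + 72 - 96)/(8*(-3 + 32)))²) = 1/(4*((⅛)*(-15)/29)²) = 1/(4*((⅛)*(1/29)*(-15))²) = 1/(4*(-15/232)²) = 1/(4*(225/53824)) = 1/(225/13456) = 13456/225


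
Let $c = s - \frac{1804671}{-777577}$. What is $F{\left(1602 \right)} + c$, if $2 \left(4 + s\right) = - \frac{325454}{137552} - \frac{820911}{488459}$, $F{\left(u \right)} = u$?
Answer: $\frac{83501844414690133923}{52244241881572336} \approx 1598.3$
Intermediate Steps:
$s = - \frac{404698492101}{67188512368}$ ($s = -4 + \frac{- \frac{325454}{137552} - \frac{820911}{488459}}{2} = -4 + \frac{\left(-325454\right) \frac{1}{137552} - \frac{820911}{488459}}{2} = -4 + \frac{- \frac{162727}{68776} - \frac{820911}{488459}}{2} = -4 + \frac{1}{2} \left(- \frac{135944442629}{33594256184}\right) = -4 - \frac{135944442629}{67188512368} = - \frac{404698492101}{67188512368} \approx -6.0233$)
$c = - \frac{193431079588748349}{52244241881572336}$ ($c = - \frac{404698492101}{67188512368} - \frac{1804671}{-777577} = - \frac{404698492101}{67188512368} - - \frac{1804671}{777577} = - \frac{404698492101}{67188512368} + \frac{1804671}{777577} = - \frac{193431079588748349}{52244241881572336} \approx -3.7024$)
$F{\left(1602 \right)} + c = 1602 - \frac{193431079588748349}{52244241881572336} = \frac{83501844414690133923}{52244241881572336}$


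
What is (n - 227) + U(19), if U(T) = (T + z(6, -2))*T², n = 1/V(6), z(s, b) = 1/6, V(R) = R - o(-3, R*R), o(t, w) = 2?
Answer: 80309/12 ≈ 6692.4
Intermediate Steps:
V(R) = -2 + R (V(R) = R - 1*2 = R - 2 = -2 + R)
z(s, b) = ⅙
n = ¼ (n = 1/(-2 + 6) = 1/4 = ¼ ≈ 0.25000)
U(T) = T²*(⅙ + T) (U(T) = (T + ⅙)*T² = (⅙ + T)*T² = T²*(⅙ + T))
(n - 227) + U(19) = (¼ - 227) + 19²*(⅙ + 19) = -907/4 + 361*(115/6) = -907/4 + 41515/6 = 80309/12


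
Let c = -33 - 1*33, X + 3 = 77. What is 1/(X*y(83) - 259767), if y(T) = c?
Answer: -1/264651 ≈ -3.7786e-6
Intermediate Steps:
X = 74 (X = -3 + 77 = 74)
c = -66 (c = -33 - 33 = -66)
y(T) = -66
1/(X*y(83) - 259767) = 1/(74*(-66) - 259767) = 1/(-4884 - 259767) = 1/(-264651) = -1/264651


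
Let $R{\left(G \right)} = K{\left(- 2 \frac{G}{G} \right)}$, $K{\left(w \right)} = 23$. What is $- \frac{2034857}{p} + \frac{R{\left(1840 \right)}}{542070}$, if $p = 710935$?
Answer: $- \frac{220603716497}{77075307090} \approx -2.8622$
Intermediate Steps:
$R{\left(G \right)} = 23$
$- \frac{2034857}{p} + \frac{R{\left(1840 \right)}}{542070} = - \frac{2034857}{710935} + \frac{23}{542070} = - \frac{220603716497}{77075307090}$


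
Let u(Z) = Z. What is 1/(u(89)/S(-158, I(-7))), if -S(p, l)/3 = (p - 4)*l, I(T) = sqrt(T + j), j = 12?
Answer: 486*sqrt(5)/89 ≈ 12.210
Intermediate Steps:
I(T) = sqrt(12 + T) (I(T) = sqrt(T + 12) = sqrt(12 + T))
S(p, l) = -3*l*(-4 + p) (S(p, l) = -3*(p - 4)*l = -3*(-4 + p)*l = -3*l*(-4 + p))
1/(u(89)/S(-158, I(-7))) = 1/(89/((3*sqrt(12 - 7)*(4 - 1*(-158))))) = 1/(89/((3*sqrt(5)*(4 + 158)))) = 1/(89/((3*sqrt(5)*162))) = 1/(89/((486*sqrt(5)))) = 1/(89*(sqrt(5)/2430)) = 1/(89*sqrt(5)/2430) = 486*sqrt(5)/89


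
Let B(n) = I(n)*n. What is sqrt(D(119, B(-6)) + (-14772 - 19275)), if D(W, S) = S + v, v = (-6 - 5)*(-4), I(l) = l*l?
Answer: I*sqrt(34219) ≈ 184.98*I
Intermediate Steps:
I(l) = l**2
B(n) = n**3 (B(n) = n**2*n = n**3)
v = 44 (v = -11*(-4) = 44)
D(W, S) = 44 + S (D(W, S) = S + 44 = 44 + S)
sqrt(D(119, B(-6)) + (-14772 - 19275)) = sqrt((44 + (-6)**3) + (-14772 - 19275)) = sqrt((44 - 216) - 34047) = sqrt(-172 - 34047) = sqrt(-34219) = I*sqrt(34219)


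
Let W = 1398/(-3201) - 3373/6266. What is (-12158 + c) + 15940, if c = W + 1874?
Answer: 37808490285/6685822 ≈ 5655.0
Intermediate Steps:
W = -6518947/6685822 (W = 1398*(-1/3201) - 3373*1/6266 = -466/1067 - 3373/6266 = -6518947/6685822 ≈ -0.97504)
c = 12522711481/6685822 (c = -6518947/6685822 + 1874 = 12522711481/6685822 ≈ 1873.0)
(-12158 + c) + 15940 = (-12158 + 12522711481/6685822) + 15940 = -68763512395/6685822 + 15940 = 37808490285/6685822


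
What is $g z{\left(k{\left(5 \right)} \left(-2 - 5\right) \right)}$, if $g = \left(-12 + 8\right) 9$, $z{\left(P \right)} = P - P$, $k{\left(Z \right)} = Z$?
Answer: $0$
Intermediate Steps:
$z{\left(P \right)} = 0$
$g = -36$ ($g = \left(-4\right) 9 = -36$)
$g z{\left(k{\left(5 \right)} \left(-2 - 5\right) \right)} = \left(-36\right) 0 = 0$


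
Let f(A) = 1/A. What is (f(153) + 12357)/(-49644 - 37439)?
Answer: -1890622/13323699 ≈ -0.14190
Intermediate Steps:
(f(153) + 12357)/(-49644 - 37439) = (1/153 + 12357)/(-49644 - 37439) = (1/153 + 12357)/(-87083) = (1890622/153)*(-1/87083) = -1890622/13323699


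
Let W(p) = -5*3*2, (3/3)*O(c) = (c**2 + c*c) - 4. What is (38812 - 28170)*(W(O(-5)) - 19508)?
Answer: -207923396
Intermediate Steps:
O(c) = -4 + 2*c**2 (O(c) = (c**2 + c*c) - 4 = (c**2 + c**2) - 4 = 2*c**2 - 4 = -4 + 2*c**2)
W(p) = -30 (W(p) = -15*2 = -30)
(38812 - 28170)*(W(O(-5)) - 19508) = (38812 - 28170)*(-30 - 19508) = 10642*(-19538) = -207923396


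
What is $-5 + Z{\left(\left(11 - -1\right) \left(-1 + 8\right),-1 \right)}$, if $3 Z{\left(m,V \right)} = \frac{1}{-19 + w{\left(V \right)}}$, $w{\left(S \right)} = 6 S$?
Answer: $- \frac{376}{75} \approx -5.0133$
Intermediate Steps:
$Z{\left(m,V \right)} = \frac{1}{3 \left(-19 + 6 V\right)}$
$-5 + Z{\left(\left(11 - -1\right) \left(-1 + 8\right),-1 \right)} = -5 + \frac{1}{3 \left(-19 + 6 \left(-1\right)\right)} = -5 + \frac{1}{3 \left(-19 - 6\right)} = -5 + \frac{1}{3 \left(-25\right)} = -5 + \frac{1}{3} \left(- \frac{1}{25}\right) = -5 - \frac{1}{75} = - \frac{376}{75}$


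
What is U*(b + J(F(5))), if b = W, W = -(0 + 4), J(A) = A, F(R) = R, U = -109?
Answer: -109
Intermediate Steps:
W = -4 (W = -1*4 = -4)
b = -4
U*(b + J(F(5))) = -109*(-4 + 5) = -109*1 = -109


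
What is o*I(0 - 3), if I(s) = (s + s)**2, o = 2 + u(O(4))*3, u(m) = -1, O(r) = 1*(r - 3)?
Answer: -36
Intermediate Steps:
O(r) = -3 + r (O(r) = 1*(-3 + r) = -3 + r)
o = -1 (o = 2 - 1*3 = 2 - 3 = -1)
I(s) = 4*s**2 (I(s) = (2*s)**2 = 4*s**2)
o*I(0 - 3) = -4*(0 - 3)**2 = -4*(-3)**2 = -4*9 = -1*36 = -36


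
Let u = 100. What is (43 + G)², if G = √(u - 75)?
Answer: 2304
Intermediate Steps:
G = 5 (G = √(100 - 75) = √25 = 5)
(43 + G)² = (43 + 5)² = 48² = 2304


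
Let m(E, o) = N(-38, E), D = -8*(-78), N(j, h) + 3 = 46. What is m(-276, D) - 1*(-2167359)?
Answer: 2167402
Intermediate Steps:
N(j, h) = 43 (N(j, h) = -3 + 46 = 43)
D = 624
m(E, o) = 43
m(-276, D) - 1*(-2167359) = 43 - 1*(-2167359) = 43 + 2167359 = 2167402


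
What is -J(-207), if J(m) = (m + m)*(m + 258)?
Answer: 21114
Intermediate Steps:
J(m) = 2*m*(258 + m) (J(m) = (2*m)*(258 + m) = 2*m*(258 + m))
-J(-207) = -2*(-207)*(258 - 207) = -2*(-207)*51 = -1*(-21114) = 21114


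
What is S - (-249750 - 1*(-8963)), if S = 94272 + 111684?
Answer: 446743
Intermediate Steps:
S = 205956
S - (-249750 - 1*(-8963)) = 205956 - (-249750 - 1*(-8963)) = 205956 - (-249750 + 8963) = 205956 - 1*(-240787) = 205956 + 240787 = 446743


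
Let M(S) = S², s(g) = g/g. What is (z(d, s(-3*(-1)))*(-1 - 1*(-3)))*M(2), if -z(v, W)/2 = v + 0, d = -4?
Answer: 64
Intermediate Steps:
s(g) = 1
z(v, W) = -2*v (z(v, W) = -2*(v + 0) = -2*v)
(z(d, s(-3*(-1)))*(-1 - 1*(-3)))*M(2) = ((-2*(-4))*(-1 - 1*(-3)))*2² = (8*(-1 + 3))*4 = (8*2)*4 = 16*4 = 64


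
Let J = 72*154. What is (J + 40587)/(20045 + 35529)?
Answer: 51675/55574 ≈ 0.92984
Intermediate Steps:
J = 11088
(J + 40587)/(20045 + 35529) = (11088 + 40587)/(20045 + 35529) = 51675/55574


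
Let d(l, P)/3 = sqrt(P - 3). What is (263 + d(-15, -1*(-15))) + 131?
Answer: 394 + 6*sqrt(3) ≈ 404.39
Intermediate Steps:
d(l, P) = 3*sqrt(-3 + P) (d(l, P) = 3*sqrt(P - 3) = 3*sqrt(-3 + P))
(263 + d(-15, -1*(-15))) + 131 = (263 + 3*sqrt(-3 - 1*(-15))) + 131 = (263 + 3*sqrt(-3 + 15)) + 131 = (263 + 3*sqrt(12)) + 131 = (263 + 3*(2*sqrt(3))) + 131 = (263 + 6*sqrt(3)) + 131 = 394 + 6*sqrt(3)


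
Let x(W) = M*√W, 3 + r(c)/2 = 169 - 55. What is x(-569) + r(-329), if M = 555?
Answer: 222 + 555*I*√569 ≈ 222.0 + 13239.0*I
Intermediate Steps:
r(c) = 222 (r(c) = -6 + 2*(169 - 55) = -6 + 2*114 = -6 + 228 = 222)
x(W) = 555*√W
x(-569) + r(-329) = 555*√(-569) + 222 = 555*(I*√569) + 222 = 555*I*√569 + 222 = 222 + 555*I*√569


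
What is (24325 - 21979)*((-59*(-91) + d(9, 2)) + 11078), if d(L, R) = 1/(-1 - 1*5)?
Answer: 38584271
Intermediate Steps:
d(L, R) = -⅙ (d(L, R) = 1/(-1 - 5) = 1/(-6) = -⅙)
(24325 - 21979)*((-59*(-91) + d(9, 2)) + 11078) = (24325 - 21979)*((-59*(-91) - ⅙) + 11078) = 2346*((5369 - ⅙) + 11078) = 2346*(32213/6 + 11078) = 2346*(98681/6) = 38584271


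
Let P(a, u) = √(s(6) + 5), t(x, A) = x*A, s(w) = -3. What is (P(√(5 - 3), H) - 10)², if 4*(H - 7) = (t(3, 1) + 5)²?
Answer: (10 - √2)² ≈ 73.716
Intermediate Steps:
t(x, A) = A*x
H = 23 (H = 7 + (1*3 + 5)²/4 = 7 + (3 + 5)²/4 = 7 + (¼)*8² = 7 + (¼)*64 = 7 + 16 = 23)
P(a, u) = √2 (P(a, u) = √(-3 + 5) = √2)
(P(√(5 - 3), H) - 10)² = (√2 - 10)² = (-10 + √2)²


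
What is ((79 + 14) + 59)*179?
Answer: 27208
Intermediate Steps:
((79 + 14) + 59)*179 = (93 + 59)*179 = 152*179 = 27208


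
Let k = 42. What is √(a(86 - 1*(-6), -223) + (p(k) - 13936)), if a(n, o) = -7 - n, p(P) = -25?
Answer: 2*I*√3515 ≈ 118.57*I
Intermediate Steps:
√(a(86 - 1*(-6), -223) + (p(k) - 13936)) = √((-7 - (86 - 1*(-6))) + (-25 - 13936)) = √((-7 - (86 + 6)) - 13961) = √((-7 - 1*92) - 13961) = √((-7 - 92) - 13961) = √(-99 - 13961) = √(-14060) = 2*I*√3515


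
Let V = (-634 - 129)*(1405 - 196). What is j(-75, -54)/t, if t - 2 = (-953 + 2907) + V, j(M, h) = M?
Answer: 25/306837 ≈ 8.1477e-5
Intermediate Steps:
V = -922467 (V = -763*1209 = -922467)
t = -920511 (t = 2 + ((-953 + 2907) - 922467) = 2 + (1954 - 922467) = 2 - 920513 = -920511)
j(-75, -54)/t = -75/(-920511) = -75*(-1/920511) = 25/306837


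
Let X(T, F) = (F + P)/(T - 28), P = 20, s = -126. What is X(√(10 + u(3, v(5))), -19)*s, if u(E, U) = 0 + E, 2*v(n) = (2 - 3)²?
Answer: 1176/257 + 42*√13/257 ≈ 5.1651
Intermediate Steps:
v(n) = ½ (v(n) = (2 - 3)²/2 = (½)*(-1)² = (½)*1 = ½)
u(E, U) = E
X(T, F) = (20 + F)/(-28 + T) (X(T, F) = (F + 20)/(T - 28) = (20 + F)/(-28 + T))
X(√(10 + u(3, v(5))), -19)*s = ((20 - 19)/(-28 + √(10 + 3)))*(-126) = (1/(-28 + √13))*(-126) = -126/(-28 + √13)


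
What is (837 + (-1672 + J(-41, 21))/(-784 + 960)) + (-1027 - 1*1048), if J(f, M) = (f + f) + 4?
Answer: -109819/88 ≈ -1247.9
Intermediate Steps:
J(f, M) = 4 + 2*f (J(f, M) = 2*f + 4 = 4 + 2*f)
(837 + (-1672 + J(-41, 21))/(-784 + 960)) + (-1027 - 1*1048) = (837 + (-1672 + (4 + 2*(-41)))/(-784 + 960)) + (-1027 - 1*1048) = (837 + (-1672 + (4 - 82))/176) + (-1027 - 1048) = (837 + (-1672 - 78)*(1/176)) - 2075 = (837 - 1750*1/176) - 2075 = (837 - 875/88) - 2075 = 72781/88 - 2075 = -109819/88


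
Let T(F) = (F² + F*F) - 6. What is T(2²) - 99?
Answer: -73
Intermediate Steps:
T(F) = -6 + 2*F² (T(F) = (F² + F²) - 6 = 2*F² - 6 = -6 + 2*F²)
T(2²) - 99 = (-6 + 2*(2²)²) - 99 = (-6 + 2*4²) - 99 = (-6 + 2*16) - 99 = (-6 + 32) - 99 = 26 - 99 = -73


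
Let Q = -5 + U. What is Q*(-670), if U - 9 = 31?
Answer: -23450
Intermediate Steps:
U = 40 (U = 9 + 31 = 40)
Q = 35 (Q = -5 + 40 = 35)
Q*(-670) = 35*(-670) = -23450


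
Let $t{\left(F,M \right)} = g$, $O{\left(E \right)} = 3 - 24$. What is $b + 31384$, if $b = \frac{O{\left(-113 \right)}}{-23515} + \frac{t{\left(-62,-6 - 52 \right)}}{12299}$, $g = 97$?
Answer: $\frac{9076600092474}{289210985} \approx 31384.0$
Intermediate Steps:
$O{\left(E \right)} = -21$ ($O{\left(E \right)} = 3 - 24 = -21$)
$t{\left(F,M \right)} = 97$
$b = \frac{2539234}{289210985}$ ($b = - \frac{21}{-23515} + \frac{97}{12299} = \left(-21\right) \left(- \frac{1}{23515}\right) + 97 \cdot \frac{1}{12299} = \frac{21}{23515} + \frac{97}{12299} = \frac{2539234}{289210985} \approx 0.0087799$)
$b + 31384 = \frac{2539234}{289210985} + 31384 = \frac{9076600092474}{289210985}$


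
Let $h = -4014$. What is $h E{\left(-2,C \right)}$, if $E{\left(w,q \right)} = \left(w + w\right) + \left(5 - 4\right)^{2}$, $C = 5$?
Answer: $12042$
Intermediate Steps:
$E{\left(w,q \right)} = 1 + 2 w$ ($E{\left(w,q \right)} = 2 w + 1^{2} = 2 w + 1 = 1 + 2 w$)
$h E{\left(-2,C \right)} = - 4014 \left(1 + 2 \left(-2\right)\right) = - 4014 \left(1 - 4\right) = \left(-4014\right) \left(-3\right) = 12042$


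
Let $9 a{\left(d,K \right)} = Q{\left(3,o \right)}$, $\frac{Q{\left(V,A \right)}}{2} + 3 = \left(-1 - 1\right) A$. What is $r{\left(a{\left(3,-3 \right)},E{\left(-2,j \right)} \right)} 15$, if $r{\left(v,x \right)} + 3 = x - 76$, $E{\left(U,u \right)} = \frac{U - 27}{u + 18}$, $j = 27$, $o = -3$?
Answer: $- \frac{3584}{3} \approx -1194.7$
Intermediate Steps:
$Q{\left(V,A \right)} = -6 - 4 A$ ($Q{\left(V,A \right)} = -6 + 2 \left(-1 - 1\right) A = -6 + 2 \left(- 2 A\right) = -6 - 4 A$)
$E{\left(U,u \right)} = \frac{-27 + U}{18 + u}$
$a{\left(d,K \right)} = \frac{2}{3}$ ($a{\left(d,K \right)} = \frac{-6 - -12}{9} = \frac{-6 + 12}{9} = \frac{1}{9} \cdot 6 = \frac{2}{3}$)
$r{\left(v,x \right)} = -79 + x$ ($r{\left(v,x \right)} = -3 + \left(x - 76\right) = -3 + \left(-76 + x\right) = -79 + x$)
$r{\left(a{\left(3,-3 \right)},E{\left(-2,j \right)} \right)} 15 = \left(-79 + \frac{-27 - 2}{18 + 27}\right) 15 = \left(-79 + \frac{1}{45} \left(-29\right)\right) 15 = \left(-79 - \frac{29}{45}\right) 15 = \left(- \frac{3584}{45}\right) 15 = - \frac{3584}{3}$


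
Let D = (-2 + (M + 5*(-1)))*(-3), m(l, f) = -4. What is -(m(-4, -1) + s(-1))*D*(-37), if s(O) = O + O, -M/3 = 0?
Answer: -4662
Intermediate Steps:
M = 0 (M = -3*0 = 0)
s(O) = 2*O
D = 21 (D = (-2 + (0 + 5*(-1)))*(-3) = (-2 + (0 - 5))*(-3) = (-2 - 5)*(-3) = -7*(-3) = 21)
-(m(-4, -1) + s(-1))*D*(-37) = -(-4 + 2*(-1))*21*(-37) = -(-4 - 2)*21*(-37) = -(-6*21)*(-37) = -(-126)*(-37) = -1*4662 = -4662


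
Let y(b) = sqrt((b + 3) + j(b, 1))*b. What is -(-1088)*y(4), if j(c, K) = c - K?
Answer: 4352*sqrt(10) ≈ 13762.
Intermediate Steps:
y(b) = b*sqrt(2 + 2*b) (y(b) = sqrt((b + 3) + (b - 1*1))*b = sqrt((3 + b) + (b - 1))*b = sqrt((3 + b) + (-1 + b))*b = sqrt(2 + 2*b)*b = b*sqrt(2 + 2*b))
-(-1088)*y(4) = -(-1088)*4*sqrt(2 + 2*4) = -(-1088)*4*sqrt(2 + 8) = -(-1088)*4*sqrt(10) = -(-4352)*sqrt(10) = 4352*sqrt(10)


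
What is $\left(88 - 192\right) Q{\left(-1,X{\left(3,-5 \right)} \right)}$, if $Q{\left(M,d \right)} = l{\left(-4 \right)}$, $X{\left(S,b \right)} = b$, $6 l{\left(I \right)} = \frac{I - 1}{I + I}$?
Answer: $- \frac{65}{6} \approx -10.833$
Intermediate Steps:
$l{\left(I \right)} = \frac{-1 + I}{12 I}$ ($l{\left(I \right)} = \frac{\left(I - 1\right) \frac{1}{I + I}}{6} = \frac{\left(-1 + I\right) \frac{1}{2 I}}{6} = \frac{\frac{1}{2} \frac{1}{I} \left(-1 + I\right)}{6} = \frac{-1 + I}{12 I}$)
$Q{\left(M,d \right)} = \frac{5}{48}$ ($Q{\left(M,d \right)} = \frac{-1 - 4}{12 \left(-4\right)} = \frac{1}{12} \left(- \frac{1}{4}\right) \left(-5\right) = \frac{5}{48}$)
$\left(88 - 192\right) Q{\left(-1,X{\left(3,-5 \right)} \right)} = \left(88 - 192\right) \frac{5}{48} = \left(-104\right) \frac{5}{48} = - \frac{65}{6}$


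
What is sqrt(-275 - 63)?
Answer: 13*I*sqrt(2) ≈ 18.385*I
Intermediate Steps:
sqrt(-275 - 63) = sqrt(-338) = 13*I*sqrt(2)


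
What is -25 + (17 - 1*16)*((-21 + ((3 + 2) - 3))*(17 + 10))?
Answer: -538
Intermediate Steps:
-25 + (17 - 1*16)*((-21 + ((3 + 2) - 3))*(17 + 10)) = -25 + (17 - 16)*((-21 + (5 - 3))*27) = -25 + 1*((-21 + 2)*27) = -25 + 1*(-19*27) = -25 + 1*(-513) = -25 - 513 = -538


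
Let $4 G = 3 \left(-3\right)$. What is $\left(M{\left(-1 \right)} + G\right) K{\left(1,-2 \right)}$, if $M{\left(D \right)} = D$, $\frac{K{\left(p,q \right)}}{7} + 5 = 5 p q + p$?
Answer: $\frac{637}{2} \approx 318.5$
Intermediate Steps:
$G = - \frac{9}{4}$ ($G = \frac{3 \left(-3\right)}{4} = \frac{1}{4} \left(-9\right) = - \frac{9}{4} \approx -2.25$)
$K{\left(p,q \right)} = -35 + 7 p + 35 p q$ ($K{\left(p,q \right)} = -35 + 7 \left(5 p q + p\right) = -35 + 7 \left(p + 5 p q\right) = -35 + \left(7 p + 35 p q\right) = -35 + 7 p + 35 p q$)
$\left(M{\left(-1 \right)} + G\right) K{\left(1,-2 \right)} = \left(-1 - \frac{9}{4}\right) \left(-35 + 7 \cdot 1 + 35 \cdot 1 \left(-2\right)\right) = - \frac{13 \left(-35 + 7 - 70\right)}{4} = \left(- \frac{13}{4}\right) \left(-98\right) = \frac{637}{2}$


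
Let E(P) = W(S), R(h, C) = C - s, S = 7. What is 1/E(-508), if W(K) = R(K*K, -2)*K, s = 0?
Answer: -1/14 ≈ -0.071429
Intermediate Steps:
R(h, C) = C (R(h, C) = C - 1*0 = C + 0 = C)
W(K) = -2*K
E(P) = -14 (E(P) = -2*7 = -14)
1/E(-508) = 1/(-14) = -1/14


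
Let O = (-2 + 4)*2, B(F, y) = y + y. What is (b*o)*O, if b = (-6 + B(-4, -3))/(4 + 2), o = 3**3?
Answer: -216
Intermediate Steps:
B(F, y) = 2*y
o = 27
b = -2 (b = (-6 + 2*(-3))/(4 + 2) = (-6 - 6)/6 = -12*1/6 = -2)
O = 4 (O = 2*2 = 4)
(b*o)*O = -2*27*4 = -54*4 = -216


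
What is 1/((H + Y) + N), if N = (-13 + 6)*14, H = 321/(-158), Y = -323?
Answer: -158/66839 ≈ -0.0023639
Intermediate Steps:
H = -321/158 (H = 321*(-1/158) = -321/158 ≈ -2.0316)
N = -98 (N = -7*14 = -98)
1/((H + Y) + N) = 1/((-321/158 - 323) - 98) = 1/(-51355/158 - 98) = 1/(-66839/158) = -158/66839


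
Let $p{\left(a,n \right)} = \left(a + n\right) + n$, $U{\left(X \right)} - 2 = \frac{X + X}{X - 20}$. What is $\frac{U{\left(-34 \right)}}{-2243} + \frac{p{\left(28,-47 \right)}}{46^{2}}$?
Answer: $- \frac{2091617}{64073538} \approx -0.032644$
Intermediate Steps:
$U{\left(X \right)} = 2 + \frac{2 X}{-20 + X}$ ($U{\left(X \right)} = 2 + \frac{X + X}{X - 20} = 2 + \frac{2 X}{-20 + X}$)
$p{\left(a,n \right)} = a + 2 n$
$\frac{U{\left(-34 \right)}}{-2243} + \frac{p{\left(28,-47 \right)}}{46^{2}} = \frac{4 \frac{1}{-20 - 34} \left(-10 - 34\right)}{-2243} + \frac{28 + 2 \left(-47\right)}{46^{2}} = 4 \frac{1}{-54} \left(-44\right) \left(- \frac{1}{2243}\right) + \frac{28 - 94}{2116} = 4 \left(- \frac{1}{54}\right) \left(-44\right) \left(- \frac{1}{2243}\right) - \frac{33}{1058} = \frac{88}{27} \left(- \frac{1}{2243}\right) - \frac{33}{1058} = - \frac{88}{60561} - \frac{33}{1058} = - \frac{2091617}{64073538}$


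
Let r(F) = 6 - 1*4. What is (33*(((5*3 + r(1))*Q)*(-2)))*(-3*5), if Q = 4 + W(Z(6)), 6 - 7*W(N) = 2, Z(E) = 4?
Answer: 538560/7 ≈ 76937.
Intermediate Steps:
W(N) = 4/7 (W(N) = 6/7 - ⅐*2 = 6/7 - 2/7 = 4/7)
r(F) = 2 (r(F) = 6 - 4 = 2)
Q = 32/7 (Q = 4 + 4/7 = 32/7 ≈ 4.5714)
(33*(((5*3 + r(1))*Q)*(-2)))*(-3*5) = (33*(((5*3 + 2)*(32/7))*(-2)))*(-3*5) = (33*(((15 + 2)*(32/7))*(-2)))*(-15) = (33*((17*(32/7))*(-2)))*(-15) = (33*((544/7)*(-2)))*(-15) = (33*(-1088/7))*(-15) = -35904/7*(-15) = 538560/7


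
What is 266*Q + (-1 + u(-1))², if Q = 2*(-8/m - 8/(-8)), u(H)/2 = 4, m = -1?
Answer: 4837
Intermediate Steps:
u(H) = 8 (u(H) = 2*4 = 8)
Q = 18 (Q = 2*(-8/(-1) - 8/(-8)) = 2*(-8*(-1) - 8*(-⅛)) = 2*(8 + 1) = 2*9 = 18)
266*Q + (-1 + u(-1))² = 266*18 + (-1 + 8)² = 4788 + 7² = 4788 + 49 = 4837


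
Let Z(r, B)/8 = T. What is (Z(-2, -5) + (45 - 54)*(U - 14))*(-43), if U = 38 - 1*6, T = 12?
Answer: 2838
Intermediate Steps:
Z(r, B) = 96 (Z(r, B) = 8*12 = 96)
U = 32 (U = 38 - 6 = 32)
(Z(-2, -5) + (45 - 54)*(U - 14))*(-43) = (96 + (45 - 54)*(32 - 14))*(-43) = (96 - 9*18)*(-43) = (96 - 162)*(-43) = -66*(-43) = 2838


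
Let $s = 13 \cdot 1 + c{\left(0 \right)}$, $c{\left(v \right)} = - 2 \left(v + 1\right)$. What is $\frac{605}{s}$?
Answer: $55$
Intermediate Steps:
$c{\left(v \right)} = -2 - 2 v$ ($c{\left(v \right)} = - 2 \left(1 + v\right) = -2 - 2 v$)
$s = 11$ ($s = 13 \cdot 1 - 2 = 13 + \left(-2 + 0\right) = 13 - 2 = 11$)
$\frac{605}{s} = \frac{605}{11} = 605 \cdot \frac{1}{11} = 55$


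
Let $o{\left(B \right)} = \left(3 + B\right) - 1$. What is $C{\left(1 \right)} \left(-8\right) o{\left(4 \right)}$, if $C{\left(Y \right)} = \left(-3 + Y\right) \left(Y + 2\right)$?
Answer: $288$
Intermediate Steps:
$o{\left(B \right)} = 2 + B$
$C{\left(Y \right)} = \left(-3 + Y\right) \left(2 + Y\right)$
$C{\left(1 \right)} \left(-8\right) o{\left(4 \right)} = \left(-6 + 1^{2} - 1\right) \left(-8\right) \left(2 + 4\right) = \left(-6 + 1 - 1\right) \left(-8\right) 6 = \left(-6\right) \left(-8\right) 6 = 48 \cdot 6 = 288$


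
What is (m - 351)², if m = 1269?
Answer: 842724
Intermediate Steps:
(m - 351)² = (1269 - 351)² = 918² = 842724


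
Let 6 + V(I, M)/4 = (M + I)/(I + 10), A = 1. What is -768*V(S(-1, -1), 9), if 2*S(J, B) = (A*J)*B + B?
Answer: 78336/5 ≈ 15667.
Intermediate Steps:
S(J, B) = B/2 + B*J/2 (S(J, B) = ((1*J)*B + B)/2 = (J*B + B)/2 = (B*J + B)/2 = (B + B*J)/2 = B/2 + B*J/2)
V(I, M) = -24 + 4*(I + M)/(10 + I) (V(I, M) = -24 + 4*((M + I)/(I + 10)) = -24 + 4*((I + M)/(10 + I)) = -24 + 4*(I + M)/(10 + I))
-768*V(S(-1, -1), 9) = -3072*(-60 + 9 - 5*(-1)*(1 - 1)/2)/(10 + (½)*(-1)*(1 - 1)) = -3072*(-60 + 9 - 5*(-1)*0/2)/(10 + (½)*(-1)*0) = -3072*(-60 + 9 - 5*0)/(10 + 0) = -3072*(-60 + 9 + 0)/10 = -3072*(-51)/10 = -768*(-102/5) = 78336/5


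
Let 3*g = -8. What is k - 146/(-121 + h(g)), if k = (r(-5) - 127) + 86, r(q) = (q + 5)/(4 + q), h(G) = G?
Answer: -14773/371 ≈ -39.819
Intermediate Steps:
g = -8/3 (g = (⅓)*(-8) = -8/3 ≈ -2.6667)
r(q) = (5 + q)/(4 + q)
k = -41 (k = ((5 - 5)/(4 - 5) - 127) + 86 = (0/(-1) - 127) + 86 = (-1*0 - 127) + 86 = (0 - 127) + 86 = -127 + 86 = -41)
k - 146/(-121 + h(g)) = -41 - 146/(-121 - 8/3) = -41 - 146/(-371/3) = -41 - 146*(-3/371) = -41 + 438/371 = -14773/371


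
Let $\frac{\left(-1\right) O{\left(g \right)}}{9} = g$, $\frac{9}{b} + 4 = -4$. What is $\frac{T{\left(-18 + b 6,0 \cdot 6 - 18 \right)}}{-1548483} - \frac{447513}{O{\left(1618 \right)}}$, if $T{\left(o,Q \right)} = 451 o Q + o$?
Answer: $\frac{153342406415}{5010890988} \approx 30.602$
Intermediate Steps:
$b = - \frac{9}{8}$ ($b = \frac{9}{-4 - 4} = \frac{9}{-8} = 9 \left(- \frac{1}{8}\right) = - \frac{9}{8} \approx -1.125$)
$O{\left(g \right)} = - 9 g$
$T{\left(o,Q \right)} = o + 451 Q o$ ($T{\left(o,Q \right)} = 451 Q o + o = o + 451 Q o$)
$\frac{T{\left(-18 + b 6,0 \cdot 6 - 18 \right)}}{-1548483} - \frac{447513}{O{\left(1618 \right)}} = \frac{\left(-18 - \frac{27}{4}\right) \left(1 + 451 \left(0 \cdot 6 - 18\right)\right)}{-1548483} - \frac{447513}{\left(-9\right) 1618} = \left(-18 - \frac{27}{4}\right) \left(1 + 451 \left(0 - 18\right)\right) \left(- \frac{1}{1548483}\right) - \frac{447513}{-14562} = - \frac{99 \left(1 + 451 \left(-18\right)\right)}{4} \left(- \frac{1}{1548483}\right) - - \frac{149171}{4854} = - \frac{99 \left(1 - 8118\right)}{4} \left(- \frac{1}{1548483}\right) + \frac{149171}{4854} = \left(- \frac{99}{4}\right) \left(-8117\right) \left(- \frac{1}{1548483}\right) + \frac{149171}{4854} = \frac{803583}{4} \left(- \frac{1}{1548483}\right) + \frac{149171}{4854} = - \frac{267861}{2064644} + \frac{149171}{4854} = \frac{153342406415}{5010890988}$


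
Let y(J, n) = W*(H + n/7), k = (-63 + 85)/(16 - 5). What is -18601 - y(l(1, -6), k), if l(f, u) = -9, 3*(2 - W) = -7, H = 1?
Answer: -130246/7 ≈ -18607.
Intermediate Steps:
W = 13/3 (W = 2 - 1/3*(-7) = 2 + 7/3 = 13/3 ≈ 4.3333)
k = 2 (k = 22/11 = 22*(1/11) = 2)
y(J, n) = 13/3 + 13*n/21 (y(J, n) = 13*(1 + n/7)/3 = 13/3 + 13*n/21)
-18601 - y(l(1, -6), k) = -18601 - (13/3 + (13/21)*2) = -18601 - (13/3 + 26/21) = -18601 - 1*39/7 = -18601 - 39/7 = -130246/7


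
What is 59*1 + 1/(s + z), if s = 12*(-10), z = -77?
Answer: 11622/197 ≈ 58.995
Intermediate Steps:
s = -120
59*1 + 1/(s + z) = 59*1 + 1/(-120 - 77) = 59 + 1/(-197) = 59 - 1/197 = 11622/197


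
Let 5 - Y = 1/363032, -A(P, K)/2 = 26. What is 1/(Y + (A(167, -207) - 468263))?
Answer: -363032/170011515921 ≈ -2.1353e-6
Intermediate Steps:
A(P, K) = -52 (A(P, K) = -2*26 = -52)
Y = 1815159/363032 (Y = 5 - 1/363032 = 1815159/363032 ≈ 5.0000)
1/(Y + (A(167, -207) - 468263)) = 1/(1815159/363032 + (-52 - 468263)) = 1/(1815159/363032 - 468315) = 1/(-170011515921/363032) = -363032/170011515921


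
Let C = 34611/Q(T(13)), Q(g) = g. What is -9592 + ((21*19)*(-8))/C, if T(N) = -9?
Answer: -110653328/11537 ≈ -9591.2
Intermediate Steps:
C = -11537/3 (C = 34611/(-9) = 34611*(-⅑) = -11537/3 ≈ -3845.7)
-9592 + ((21*19)*(-8))/C = -9592 + ((21*19)*(-8))/(-11537/3) = -9592 + (399*(-8))*(-3/11537) = -9592 - 3192*(-3/11537) = -9592 + 9576/11537 = -110653328/11537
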